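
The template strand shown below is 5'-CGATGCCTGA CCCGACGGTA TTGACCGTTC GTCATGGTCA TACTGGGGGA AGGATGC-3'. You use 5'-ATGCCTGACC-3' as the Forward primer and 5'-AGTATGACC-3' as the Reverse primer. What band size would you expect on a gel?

42 bp

Forward primer ATGCCTGACC is found on the top strand at positions 3–12.
Taking the reverse complement of AGTATGACC gives GGTCATACT, found at positions 36–44 on the template; the primer anneals here to the top strand with its 3' end pointing upstream.
Amplicon spans positions 3–44: 42 bp.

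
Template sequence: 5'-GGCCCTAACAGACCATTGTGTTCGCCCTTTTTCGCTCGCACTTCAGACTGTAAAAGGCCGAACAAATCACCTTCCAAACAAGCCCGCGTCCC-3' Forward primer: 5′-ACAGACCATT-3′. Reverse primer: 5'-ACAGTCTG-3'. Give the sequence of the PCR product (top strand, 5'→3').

The forward primer matches the template at positions 8–17.
The reverse primer's reverse complement is CAGACTGT, which matches the template at positions 44–51.
The product is the template from position 8 through 51 (44 bp).

5'-ACAGACCATTGTGTTCGCCCTTTTTCGCTCGCACTTCAGACTGT-3'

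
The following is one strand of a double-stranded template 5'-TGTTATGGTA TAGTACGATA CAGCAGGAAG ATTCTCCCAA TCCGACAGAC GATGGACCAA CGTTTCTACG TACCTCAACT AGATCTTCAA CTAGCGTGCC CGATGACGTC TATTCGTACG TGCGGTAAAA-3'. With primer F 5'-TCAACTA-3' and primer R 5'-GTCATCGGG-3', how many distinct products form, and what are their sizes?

Two products: 33 bp, 21 bp

The forward primer TCAACTA matches the top strand at positions 75–81, 87–93.
The reverse primer's reverse complement is CCCGATGAC, matching at positions 99–107.
Each forward site pairs with the reverse site to give a product ending at position 107: sizes 33, 21 bp.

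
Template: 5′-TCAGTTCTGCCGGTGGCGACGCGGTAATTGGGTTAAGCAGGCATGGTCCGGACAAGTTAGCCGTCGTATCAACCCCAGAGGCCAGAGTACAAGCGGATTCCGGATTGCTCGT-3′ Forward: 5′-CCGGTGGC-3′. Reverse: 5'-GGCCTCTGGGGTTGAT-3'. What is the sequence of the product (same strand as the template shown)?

5'-CCGGTGGCGACGCGGTAATTGGGTTAAGCAGGCATGGTCCGGACAAGTTAGCCGTCGTATCAACCCCAGAGGCC-3'

Forward primer CCGGTGGC is found on the top strand at positions 10–17.
Reverse complement of the reverse primer: ATCAACCCCAGAGGCC. This occurs on the top strand at positions 68–83.
The product is the template from position 10 through 83 (74 bp).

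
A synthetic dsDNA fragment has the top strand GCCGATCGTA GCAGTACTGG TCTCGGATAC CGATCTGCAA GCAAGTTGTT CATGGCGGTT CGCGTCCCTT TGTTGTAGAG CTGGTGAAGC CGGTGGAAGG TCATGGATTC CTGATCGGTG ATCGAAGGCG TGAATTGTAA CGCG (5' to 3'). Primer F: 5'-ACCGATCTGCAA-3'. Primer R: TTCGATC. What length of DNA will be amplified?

98 bp

Forward primer ACCGATCTGCAA is found on the top strand at positions 29–40.
Taking the reverse complement of TTCGATC gives GATCGAA, found at positions 120–126 on the template; the primer anneals here to the top strand with its 3' end pointing upstream.
Amplicon spans positions 29–126: 98 bp.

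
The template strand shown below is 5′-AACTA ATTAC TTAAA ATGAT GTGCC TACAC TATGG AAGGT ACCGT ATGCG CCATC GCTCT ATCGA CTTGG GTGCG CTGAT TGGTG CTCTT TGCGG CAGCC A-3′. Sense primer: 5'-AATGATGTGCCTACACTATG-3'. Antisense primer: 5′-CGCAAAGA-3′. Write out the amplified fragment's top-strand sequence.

The forward primer matches the template at positions 15–34.
Taking the reverse complement of CGCAAAGA gives TCTTTGCG, found at positions 87–94 on the template; the primer anneals here to the top strand with its 3' end pointing upstream.
The product is the template from position 15 through 94 (80 bp).

5'-AATGATGTGCCTACACTATGGAAGGTACCGTATGCGCCATCGCTCTATCGACTTGGGTGCGCTGATTGGTGCTCTTTGCG-3'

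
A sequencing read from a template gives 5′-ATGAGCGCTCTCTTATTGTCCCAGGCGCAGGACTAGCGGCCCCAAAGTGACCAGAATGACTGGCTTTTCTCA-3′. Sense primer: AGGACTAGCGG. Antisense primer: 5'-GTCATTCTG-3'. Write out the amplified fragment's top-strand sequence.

5'-AGGACTAGCGGCCCCAAAGTGACCAGAATGAC-3'

Scanning the template, AGGACTAGCGG occurs at positions 29–39; this primer anneals to the bottom strand there with its 3' end pointing downstream.
Reverse complement of the reverse primer: CAGAATGAC. This occurs on the top strand at positions 52–60.
The product is the template from position 29 through 60 (32 bp).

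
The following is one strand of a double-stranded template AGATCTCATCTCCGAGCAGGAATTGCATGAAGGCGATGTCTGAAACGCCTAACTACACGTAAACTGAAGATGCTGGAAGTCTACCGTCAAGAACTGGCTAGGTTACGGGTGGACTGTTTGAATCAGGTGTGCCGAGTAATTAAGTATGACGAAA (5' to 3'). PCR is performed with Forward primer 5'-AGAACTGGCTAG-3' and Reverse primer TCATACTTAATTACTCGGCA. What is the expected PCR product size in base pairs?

60 bp

Scanning the template, AGAACTGGCTAG occurs at positions 90–101; this primer anneals to the bottom strand there with its 3' end pointing downstream.
Taking the reverse complement of TCATACTTAATTACTCGGCA gives TGCCGAGTAATTAAGTATGA, found at positions 130–149 on the template; the primer anneals here to the top strand with its 3' end pointing upstream.
Product length = (reverse-primer end) − (forward-primer start) + 1 = 149 − 90 + 1 = 60 bp.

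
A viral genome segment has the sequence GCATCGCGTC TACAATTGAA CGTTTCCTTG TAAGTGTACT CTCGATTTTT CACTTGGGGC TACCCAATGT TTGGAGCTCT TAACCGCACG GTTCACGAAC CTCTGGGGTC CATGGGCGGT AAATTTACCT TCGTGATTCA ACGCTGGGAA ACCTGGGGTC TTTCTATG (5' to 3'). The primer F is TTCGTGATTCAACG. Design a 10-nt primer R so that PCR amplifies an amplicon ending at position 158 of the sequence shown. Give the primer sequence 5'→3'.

5'-CCCCAGGTTT-3'

The forward primer binds at positions 130–143; the product's 3' end on the top strand is position 158.
The reverse primer anneals to the top strand over positions 149–158, i.e. to AAACCTGGGG.
Its sequence written 5'→3' is the reverse complement: CCCCAGGTTT.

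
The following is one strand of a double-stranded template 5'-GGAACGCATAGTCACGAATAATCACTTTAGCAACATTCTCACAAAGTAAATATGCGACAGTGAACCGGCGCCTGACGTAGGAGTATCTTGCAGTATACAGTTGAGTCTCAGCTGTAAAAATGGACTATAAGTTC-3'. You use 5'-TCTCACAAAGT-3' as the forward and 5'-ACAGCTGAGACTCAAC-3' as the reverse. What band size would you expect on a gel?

79 bp

Scanning the template, TCTCACAAAGT occurs at positions 37–47; this primer anneals to the bottom strand there with its 3' end pointing downstream.
Taking the reverse complement of ACAGCTGAGACTCAAC gives GTTGAGTCTCAGCTGT, found at positions 100–115 on the template; the primer anneals here to the top strand with its 3' end pointing upstream.
The product runs from position 37 to position 115, so its length is 115 − 37 + 1 = 79 bp.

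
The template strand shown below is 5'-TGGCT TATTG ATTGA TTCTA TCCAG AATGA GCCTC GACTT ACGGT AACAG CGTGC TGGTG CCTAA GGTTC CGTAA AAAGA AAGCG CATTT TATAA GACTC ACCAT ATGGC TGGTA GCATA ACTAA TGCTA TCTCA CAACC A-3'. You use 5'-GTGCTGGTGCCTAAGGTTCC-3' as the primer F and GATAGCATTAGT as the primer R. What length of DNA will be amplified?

81 bp

Scanning the template, GTGCTGGTGCCTAAGGTTCC occurs at positions 52–71; this primer anneals to the bottom strand there with its 3' end pointing downstream.
Taking the reverse complement of GATAGCATTAGT gives ACTAATGCTATC, found at positions 121–132 on the template; the primer anneals here to the top strand with its 3' end pointing upstream.
The product runs from position 52 to position 132, so its length is 132 − 52 + 1 = 81 bp.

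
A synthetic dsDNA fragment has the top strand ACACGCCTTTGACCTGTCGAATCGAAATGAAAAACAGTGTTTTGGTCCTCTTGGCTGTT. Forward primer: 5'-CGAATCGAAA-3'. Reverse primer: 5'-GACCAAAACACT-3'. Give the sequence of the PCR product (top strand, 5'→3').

5'-CGAATCGAAATGAAAAACAGTGTTTTGGTC-3'

Forward primer CGAATCGAAA is found on the top strand at positions 18–27.
Taking the reverse complement of GACCAAAACACT gives AGTGTTTTGGTC, found at positions 36–47 on the template; the primer anneals here to the top strand with its 3' end pointing upstream.
The product is the template from position 18 through 47 (30 bp).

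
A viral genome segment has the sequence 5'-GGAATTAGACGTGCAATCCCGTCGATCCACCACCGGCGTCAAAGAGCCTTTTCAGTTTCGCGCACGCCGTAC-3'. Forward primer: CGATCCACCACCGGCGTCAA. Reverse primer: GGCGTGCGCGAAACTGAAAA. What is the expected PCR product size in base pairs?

Scanning the template, CGATCCACCACCGGCGTCAA occurs at positions 23–42; this primer anneals to the bottom strand there with its 3' end pointing downstream.
The reverse primer's reverse complement is TTTTCAGTTTCGCGCACGCC, which matches the template at positions 49–68.
Product length = (reverse-primer end) − (forward-primer start) + 1 = 68 − 23 + 1 = 46 bp.

46 bp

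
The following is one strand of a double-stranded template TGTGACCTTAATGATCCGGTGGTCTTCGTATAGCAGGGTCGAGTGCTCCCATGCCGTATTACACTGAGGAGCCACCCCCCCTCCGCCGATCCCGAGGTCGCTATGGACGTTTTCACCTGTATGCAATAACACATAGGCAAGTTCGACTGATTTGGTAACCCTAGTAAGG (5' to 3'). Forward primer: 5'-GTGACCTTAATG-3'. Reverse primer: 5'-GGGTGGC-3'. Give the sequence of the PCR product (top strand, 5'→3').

5'-GTGACCTTAATGATCCGGTGGTCTTCGTATAGCAGGGTCGAGTGCTCCCATGCCGTATTACACTGAGGAGCCACCC-3'

The forward primer matches the template at positions 2–13.
The reverse primer's reverse complement is GCCACCC, which matches the template at positions 71–77.
The product is the template from position 2 through 77 (76 bp).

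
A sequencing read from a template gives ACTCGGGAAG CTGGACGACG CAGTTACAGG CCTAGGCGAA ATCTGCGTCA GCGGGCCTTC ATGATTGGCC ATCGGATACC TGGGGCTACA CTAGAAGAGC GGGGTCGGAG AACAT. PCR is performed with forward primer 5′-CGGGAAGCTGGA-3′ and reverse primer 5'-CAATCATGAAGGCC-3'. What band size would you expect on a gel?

64 bp

Forward primer CGGGAAGCTGGA is found on the top strand at positions 4–15.
The reverse primer's reverse complement is GGCCTTCATGATTG, which matches the template at positions 54–67.
Product length = (reverse-primer end) − (forward-primer start) + 1 = 67 − 4 + 1 = 64 bp.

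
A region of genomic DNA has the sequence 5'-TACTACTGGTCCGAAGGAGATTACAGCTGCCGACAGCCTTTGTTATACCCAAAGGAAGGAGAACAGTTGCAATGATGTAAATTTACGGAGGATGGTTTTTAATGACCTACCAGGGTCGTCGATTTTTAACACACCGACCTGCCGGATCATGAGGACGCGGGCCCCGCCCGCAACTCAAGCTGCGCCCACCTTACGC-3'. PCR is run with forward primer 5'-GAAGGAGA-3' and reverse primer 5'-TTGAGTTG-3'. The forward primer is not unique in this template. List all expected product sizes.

166 bp, 124 bp

The forward primer GAAGGAGA matches the top strand at positions 13–20, 55–62.
The reverse primer's reverse complement is CAACTCAA, matching at positions 171–178.
Each forward site pairs with the reverse site to give a product ending at position 178: sizes 166, 124 bp.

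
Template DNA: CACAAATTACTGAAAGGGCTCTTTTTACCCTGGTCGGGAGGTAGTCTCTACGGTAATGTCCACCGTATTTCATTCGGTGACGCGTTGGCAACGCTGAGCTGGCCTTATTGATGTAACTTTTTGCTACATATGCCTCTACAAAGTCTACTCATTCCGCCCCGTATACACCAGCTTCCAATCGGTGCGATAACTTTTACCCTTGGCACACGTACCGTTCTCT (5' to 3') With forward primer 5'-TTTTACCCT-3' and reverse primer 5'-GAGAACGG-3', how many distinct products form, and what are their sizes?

Two products: 197 bp, 28 bp

The forward primer TTTTACCCT matches the top strand at positions 23–31, 192–200.
The reverse primer's reverse complement is CCGTTCTC, matching at positions 212–219.
Each forward site pairs with the reverse site to give a product ending at position 219: sizes 197, 28 bp.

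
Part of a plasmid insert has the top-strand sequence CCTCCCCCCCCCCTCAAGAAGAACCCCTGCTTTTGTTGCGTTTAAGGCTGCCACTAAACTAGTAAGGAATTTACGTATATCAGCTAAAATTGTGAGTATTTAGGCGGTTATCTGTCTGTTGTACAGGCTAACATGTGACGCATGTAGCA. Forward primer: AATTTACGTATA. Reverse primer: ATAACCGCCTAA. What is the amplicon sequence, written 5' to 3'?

5'-AATTTACGTATATCAGCTAAAATTGTGAGTATTTAGGCGGTTAT-3'

Forward primer AATTTACGTATA is found on the top strand at positions 68–79.
Reverse complement of the reverse primer: TTAGGCGGTTAT. This occurs on the top strand at positions 100–111.
The product is the template from position 68 through 111 (44 bp).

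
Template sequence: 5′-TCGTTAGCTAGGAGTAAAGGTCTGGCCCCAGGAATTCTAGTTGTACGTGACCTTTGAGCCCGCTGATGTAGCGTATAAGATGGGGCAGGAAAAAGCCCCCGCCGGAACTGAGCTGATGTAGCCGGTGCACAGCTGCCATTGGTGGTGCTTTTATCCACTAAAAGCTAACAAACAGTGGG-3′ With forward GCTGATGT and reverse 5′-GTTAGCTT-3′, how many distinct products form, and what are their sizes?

The forward primer GCTGATGT matches the top strand at positions 62–69, 112–119.
The reverse primer's reverse complement is AAGCTAAC, matching at positions 162–169.
Each forward site pairs with the reverse site to give a product ending at position 169: sizes 108, 58 bp.

Two products: 108 bp, 58 bp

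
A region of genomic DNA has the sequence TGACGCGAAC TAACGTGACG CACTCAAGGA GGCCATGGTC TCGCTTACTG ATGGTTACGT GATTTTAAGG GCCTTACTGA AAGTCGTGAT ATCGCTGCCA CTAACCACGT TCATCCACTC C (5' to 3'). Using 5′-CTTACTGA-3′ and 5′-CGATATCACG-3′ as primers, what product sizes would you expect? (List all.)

51 bp, 22 bp

The forward primer CTTACTGA matches the top strand at positions 44–51, 73–80.
The reverse primer's reverse complement is CGTGATATCG, matching at positions 85–94.
Each forward site pairs with the reverse site to give a product ending at position 94: sizes 51, 22 bp.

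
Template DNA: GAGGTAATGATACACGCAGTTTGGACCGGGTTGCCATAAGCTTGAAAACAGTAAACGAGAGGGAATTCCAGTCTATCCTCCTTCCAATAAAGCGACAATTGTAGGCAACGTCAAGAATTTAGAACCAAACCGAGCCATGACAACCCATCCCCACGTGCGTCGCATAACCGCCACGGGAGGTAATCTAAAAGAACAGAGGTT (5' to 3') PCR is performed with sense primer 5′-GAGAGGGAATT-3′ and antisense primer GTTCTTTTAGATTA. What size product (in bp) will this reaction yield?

138 bp

Scanning the template, GAGAGGGAATT occurs at positions 57–67; this primer anneals to the bottom strand there with its 3' end pointing downstream.
Taking the reverse complement of GTTCTTTTAGATTA gives TAATCTAAAAGAAC, found at positions 181–194 on the template; the primer anneals here to the top strand with its 3' end pointing upstream.
Product length = (reverse-primer end) − (forward-primer start) + 1 = 194 − 57 + 1 = 138 bp.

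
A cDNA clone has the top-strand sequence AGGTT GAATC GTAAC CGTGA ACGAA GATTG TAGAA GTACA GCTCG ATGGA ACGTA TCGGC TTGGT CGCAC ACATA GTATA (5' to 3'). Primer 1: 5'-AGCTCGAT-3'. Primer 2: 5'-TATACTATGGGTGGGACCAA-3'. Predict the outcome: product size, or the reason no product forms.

No product — primer 2 has no binding site in the template.

Primer 2 (TATACTATGGGTGGGACCAA) does not match the top strand, and its reverse complement TTGGTCCCACCCATAGTATA does not match either.
With no annealing site for primer 2, no amplification occurs.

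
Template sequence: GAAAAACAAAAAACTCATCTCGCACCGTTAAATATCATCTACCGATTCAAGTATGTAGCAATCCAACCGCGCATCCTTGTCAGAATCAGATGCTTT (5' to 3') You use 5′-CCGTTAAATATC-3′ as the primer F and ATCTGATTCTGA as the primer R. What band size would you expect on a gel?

67 bp

Scanning the template, CCGTTAAATATC occurs at positions 25–36; this primer anneals to the bottom strand there with its 3' end pointing downstream.
Reverse complement of the reverse primer: TCAGAATCAGAT. This occurs on the top strand at positions 80–91.
The product runs from position 25 to position 91, so its length is 91 − 25 + 1 = 67 bp.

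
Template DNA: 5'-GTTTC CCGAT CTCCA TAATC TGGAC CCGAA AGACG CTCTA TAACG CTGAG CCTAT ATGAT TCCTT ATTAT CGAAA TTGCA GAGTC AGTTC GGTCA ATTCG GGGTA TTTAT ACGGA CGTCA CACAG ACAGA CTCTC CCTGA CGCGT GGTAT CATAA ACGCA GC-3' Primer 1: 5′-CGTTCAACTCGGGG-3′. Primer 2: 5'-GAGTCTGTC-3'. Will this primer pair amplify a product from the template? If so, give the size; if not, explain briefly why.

Primer 1 (CGTTCAACTCGGGG) does not match the top strand, and its reverse complement CCCCGAGTTGAACG does not match either.
With no annealing site for primer 1, no amplification occurs.

No product — primer 1 has no binding site in the template.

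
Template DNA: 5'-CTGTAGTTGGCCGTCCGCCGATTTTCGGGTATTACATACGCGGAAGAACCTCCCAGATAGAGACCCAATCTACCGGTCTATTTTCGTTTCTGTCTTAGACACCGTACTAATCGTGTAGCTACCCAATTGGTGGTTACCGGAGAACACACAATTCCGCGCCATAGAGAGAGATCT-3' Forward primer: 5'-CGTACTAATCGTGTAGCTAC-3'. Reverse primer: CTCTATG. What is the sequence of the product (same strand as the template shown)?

5'-CGTACTAATCGTGTAGCTACCCAATTGGTGGTTACCGGAGAACACACAATTCCGCGCCATAGAG-3'

Scanning the template, CGTACTAATCGTGTAGCTAC occurs at positions 103–122; this primer anneals to the bottom strand there with its 3' end pointing downstream.
Reverse complement of the reverse primer: CATAGAG. This occurs on the top strand at positions 160–166.
The product is the template from position 103 through 166 (64 bp).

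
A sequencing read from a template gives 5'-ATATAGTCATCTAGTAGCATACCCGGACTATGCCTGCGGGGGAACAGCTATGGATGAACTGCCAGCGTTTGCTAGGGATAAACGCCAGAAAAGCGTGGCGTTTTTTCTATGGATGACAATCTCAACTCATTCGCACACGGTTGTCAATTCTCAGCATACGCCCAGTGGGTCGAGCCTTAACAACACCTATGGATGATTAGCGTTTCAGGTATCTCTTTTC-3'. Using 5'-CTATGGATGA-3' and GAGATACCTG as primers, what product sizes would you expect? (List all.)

168 bp, 109 bp, 29 bp

The forward primer CTATGGATGA matches the top strand at positions 48–57, 107–116, 187–196.
The reverse primer's reverse complement is CAGGTATCTC, matching at positions 206–215.
Each forward site pairs with the reverse site to give a product ending at position 215: sizes 168, 109, 29 bp.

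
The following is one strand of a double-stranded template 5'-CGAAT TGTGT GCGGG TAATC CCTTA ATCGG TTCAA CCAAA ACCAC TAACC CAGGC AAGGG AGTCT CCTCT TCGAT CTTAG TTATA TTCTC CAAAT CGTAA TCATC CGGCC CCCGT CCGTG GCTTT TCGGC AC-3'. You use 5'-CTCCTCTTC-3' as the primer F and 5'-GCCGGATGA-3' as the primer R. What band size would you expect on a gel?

46 bp

Scanning the template, CTCCTCTTC occurs at positions 64–72; this primer anneals to the bottom strand there with its 3' end pointing downstream.
Reverse complement of the reverse primer: TCATCCGGC. This occurs on the top strand at positions 101–109.
Product length = (reverse-primer end) − (forward-primer start) + 1 = 109 − 64 + 1 = 46 bp.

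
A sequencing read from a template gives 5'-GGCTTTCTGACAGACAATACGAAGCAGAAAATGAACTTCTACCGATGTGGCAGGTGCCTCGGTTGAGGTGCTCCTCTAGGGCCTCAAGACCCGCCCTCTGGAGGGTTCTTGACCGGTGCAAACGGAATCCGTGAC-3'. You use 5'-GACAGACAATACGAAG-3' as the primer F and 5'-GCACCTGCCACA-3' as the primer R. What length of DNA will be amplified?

The forward primer matches the template at positions 9–24.
Taking the reverse complement of GCACCTGCCACA gives TGTGGCAGGTGC, found at positions 46–57 on the template; the primer anneals here to the top strand with its 3' end pointing upstream.
Amplicon spans positions 9–57: 49 bp.

49 bp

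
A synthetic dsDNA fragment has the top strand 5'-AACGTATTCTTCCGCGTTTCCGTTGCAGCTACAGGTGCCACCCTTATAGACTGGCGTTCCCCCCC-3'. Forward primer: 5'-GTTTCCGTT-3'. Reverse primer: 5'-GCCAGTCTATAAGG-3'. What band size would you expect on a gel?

The forward primer matches the template at positions 16–24.
Reverse complement of the reverse primer: CCTTATAGACTGGC. This occurs on the top strand at positions 42–55.
The product runs from position 16 to position 55, so its length is 55 − 16 + 1 = 40 bp.

40 bp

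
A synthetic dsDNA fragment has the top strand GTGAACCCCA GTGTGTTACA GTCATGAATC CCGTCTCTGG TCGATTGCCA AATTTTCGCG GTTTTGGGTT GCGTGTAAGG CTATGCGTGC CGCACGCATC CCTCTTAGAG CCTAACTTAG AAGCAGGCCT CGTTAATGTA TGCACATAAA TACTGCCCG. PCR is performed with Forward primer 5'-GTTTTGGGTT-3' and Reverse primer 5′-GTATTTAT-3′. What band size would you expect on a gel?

Forward primer GTTTTGGGTT is found on the top strand at positions 61–70.
The reverse primer's reverse complement is ATAAATAC, which matches the template at positions 146–153.
Product length = (reverse-primer end) − (forward-primer start) + 1 = 153 − 61 + 1 = 93 bp.

93 bp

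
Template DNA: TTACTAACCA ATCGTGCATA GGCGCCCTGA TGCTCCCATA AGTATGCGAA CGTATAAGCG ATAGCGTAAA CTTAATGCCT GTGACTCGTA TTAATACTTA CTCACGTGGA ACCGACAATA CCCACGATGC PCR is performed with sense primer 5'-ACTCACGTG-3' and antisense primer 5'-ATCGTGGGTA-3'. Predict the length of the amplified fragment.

29 bp

Forward primer ACTCACGTG is found on the top strand at positions 100–108.
Taking the reverse complement of ATCGTGGGTA gives TACCCACGAT, found at positions 119–128 on the template; the primer anneals here to the top strand with its 3' end pointing upstream.
The product runs from position 100 to position 128, so its length is 128 − 100 + 1 = 29 bp.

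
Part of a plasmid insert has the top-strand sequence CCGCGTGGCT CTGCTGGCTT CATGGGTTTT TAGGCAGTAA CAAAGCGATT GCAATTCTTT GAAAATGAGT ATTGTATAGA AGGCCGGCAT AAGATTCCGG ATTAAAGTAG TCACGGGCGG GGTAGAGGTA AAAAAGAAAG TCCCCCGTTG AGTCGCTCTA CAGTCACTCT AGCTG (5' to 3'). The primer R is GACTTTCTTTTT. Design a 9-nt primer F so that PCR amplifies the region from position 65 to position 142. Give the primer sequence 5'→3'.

The reverse primer's reverse complement AAAAAGAAAGTC matches the template at positions 131–142; the product starts at position 65.
The forward primer is identical to the top strand over positions 65–73: ATGAGTATT.

5'-ATGAGTATT-3'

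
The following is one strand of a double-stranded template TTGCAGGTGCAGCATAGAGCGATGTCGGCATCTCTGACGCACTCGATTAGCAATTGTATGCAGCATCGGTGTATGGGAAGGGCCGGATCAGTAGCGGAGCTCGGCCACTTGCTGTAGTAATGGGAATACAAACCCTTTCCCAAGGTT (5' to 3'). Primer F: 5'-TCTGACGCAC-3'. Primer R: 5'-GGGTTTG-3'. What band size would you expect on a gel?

103 bp

The forward primer matches the template at positions 33–42.
The reverse primer's reverse complement is CAAACCC, which matches the template at positions 129–135.
The product runs from position 33 to position 135, so its length is 135 − 33 + 1 = 103 bp.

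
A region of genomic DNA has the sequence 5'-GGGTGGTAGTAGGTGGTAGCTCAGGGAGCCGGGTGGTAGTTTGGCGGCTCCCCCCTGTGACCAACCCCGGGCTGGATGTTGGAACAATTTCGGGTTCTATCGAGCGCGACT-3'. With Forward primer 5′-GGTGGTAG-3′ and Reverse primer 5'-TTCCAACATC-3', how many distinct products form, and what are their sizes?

The forward primer GGTGGTAG matches the top strand at positions 2–9, 12–19, 32–39.
The reverse primer's reverse complement is GATGTTGGAA, matching at positions 75–84.
Each forward site pairs with the reverse site to give a product ending at position 84: sizes 83, 73, 53 bp.

Three products: 83 bp, 73 bp, 53 bp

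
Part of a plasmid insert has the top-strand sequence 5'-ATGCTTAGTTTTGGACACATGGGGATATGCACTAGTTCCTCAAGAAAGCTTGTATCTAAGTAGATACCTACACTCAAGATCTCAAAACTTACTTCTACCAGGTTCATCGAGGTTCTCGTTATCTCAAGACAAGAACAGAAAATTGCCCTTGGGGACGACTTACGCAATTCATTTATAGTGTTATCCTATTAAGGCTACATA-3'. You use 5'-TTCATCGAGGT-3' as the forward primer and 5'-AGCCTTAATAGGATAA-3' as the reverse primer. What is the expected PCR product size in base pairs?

The forward primer matches the template at positions 103–113.
The reverse primer's reverse complement is TTATCCTATTAAGGCT, which matches the template at positions 181–196.
Product length = (reverse-primer end) − (forward-primer start) + 1 = 196 − 103 + 1 = 94 bp.

94 bp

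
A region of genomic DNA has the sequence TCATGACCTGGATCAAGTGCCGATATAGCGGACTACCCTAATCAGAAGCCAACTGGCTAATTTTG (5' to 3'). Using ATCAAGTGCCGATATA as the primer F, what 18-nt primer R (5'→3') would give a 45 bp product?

The forward primer binds at positions 12–27, so a 45 bp product ends at position 12 + 45 − 1 = 56.
The reverse primer anneals to the top strand over positions 39–56, i.e. to TAATCAGAAGCCAACTGG.
Its sequence written 5'→3' is the reverse complement: CCAGTTGGCTTCTGATTA.

5'-CCAGTTGGCTTCTGATTA-3'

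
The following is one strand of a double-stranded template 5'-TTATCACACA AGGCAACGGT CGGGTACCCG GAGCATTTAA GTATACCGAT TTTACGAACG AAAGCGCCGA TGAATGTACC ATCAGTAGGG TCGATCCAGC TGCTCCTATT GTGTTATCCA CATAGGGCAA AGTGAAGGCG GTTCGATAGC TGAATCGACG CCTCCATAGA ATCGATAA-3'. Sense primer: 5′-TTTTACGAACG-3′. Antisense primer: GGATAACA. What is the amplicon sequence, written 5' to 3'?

Forward primer TTTTACGAACG is found on the top strand at positions 50–60.
The reverse primer's reverse complement is TGTTATCC, which matches the template at positions 112–119.
The product is the template from position 50 through 119 (70 bp).

5'-TTTTACGAACGAAAGCGCCGATGAATGTACCATCAGTAGGGTCGATCCAGCTGCTCCTATTGTGTTATCC-3'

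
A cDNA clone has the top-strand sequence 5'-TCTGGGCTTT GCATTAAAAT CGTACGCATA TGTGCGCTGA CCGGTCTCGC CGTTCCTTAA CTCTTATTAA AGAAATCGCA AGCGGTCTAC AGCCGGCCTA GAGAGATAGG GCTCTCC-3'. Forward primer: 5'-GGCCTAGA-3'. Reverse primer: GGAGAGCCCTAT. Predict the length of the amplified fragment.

Scanning the template, GGCCTAGA occurs at positions 95–102; this primer anneals to the bottom strand there with its 3' end pointing downstream.
The reverse primer's reverse complement is ATAGGGCTCTCC, which matches the template at positions 106–117.
The product runs from position 95 to position 117, so its length is 117 − 95 + 1 = 23 bp.

23 bp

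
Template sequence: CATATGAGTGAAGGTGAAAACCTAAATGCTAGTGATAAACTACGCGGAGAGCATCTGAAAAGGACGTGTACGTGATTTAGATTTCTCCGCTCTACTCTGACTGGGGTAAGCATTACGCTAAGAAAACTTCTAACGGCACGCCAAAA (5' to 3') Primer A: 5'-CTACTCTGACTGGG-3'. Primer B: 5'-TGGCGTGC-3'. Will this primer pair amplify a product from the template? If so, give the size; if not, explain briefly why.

Primer A (CTACTCTGACTGGG) matches the top strand at positions 92–105; it acts as a forward primer.
Primer B's reverse complement is GCACGCCA, matching the top strand at positions 136–143; it acts as a reverse primer.
The 3' ends face each other across positions 92–143, giving a 52 bp product.

Yes — a 52 bp product.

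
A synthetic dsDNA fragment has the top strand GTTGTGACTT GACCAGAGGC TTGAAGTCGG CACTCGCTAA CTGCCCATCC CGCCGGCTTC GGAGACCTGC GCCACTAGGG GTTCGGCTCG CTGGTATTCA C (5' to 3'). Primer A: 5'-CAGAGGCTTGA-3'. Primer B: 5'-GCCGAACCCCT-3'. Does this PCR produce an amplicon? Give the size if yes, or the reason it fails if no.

Primer A (CAGAGGCTTGA) matches the top strand at positions 14–24; it acts as a forward primer.
Primer B's reverse complement is AGGGGTTCGGC, matching the top strand at positions 77–87; it acts as a reverse primer.
The 3' ends face each other across positions 14–87, giving a 74 bp product.

Yes — a 74 bp product.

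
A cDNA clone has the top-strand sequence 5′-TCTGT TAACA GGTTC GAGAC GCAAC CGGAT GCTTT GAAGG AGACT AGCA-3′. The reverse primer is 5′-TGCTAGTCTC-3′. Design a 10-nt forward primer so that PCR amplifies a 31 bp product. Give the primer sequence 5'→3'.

The reverse primer's reverse complement GAGACTAGCA matches the template at positions 40–49, so the product ends at position 49.
A 31 bp product then starts at position 49 − 31 + 1 = 19.
The forward primer is identical to the top strand there: ACGCAACCGG.

5'-ACGCAACCGG-3'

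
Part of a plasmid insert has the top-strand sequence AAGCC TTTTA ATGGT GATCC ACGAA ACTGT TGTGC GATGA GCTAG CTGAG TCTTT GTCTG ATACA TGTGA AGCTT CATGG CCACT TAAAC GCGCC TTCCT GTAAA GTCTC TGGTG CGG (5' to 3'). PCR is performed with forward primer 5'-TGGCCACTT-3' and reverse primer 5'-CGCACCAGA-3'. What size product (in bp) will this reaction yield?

The forward primer matches the template at positions 78–86.
The reverse primer's reverse complement is TCTGGTGCG, which matches the template at positions 109–117.
Amplicon spans positions 78–117: 40 bp.

40 bp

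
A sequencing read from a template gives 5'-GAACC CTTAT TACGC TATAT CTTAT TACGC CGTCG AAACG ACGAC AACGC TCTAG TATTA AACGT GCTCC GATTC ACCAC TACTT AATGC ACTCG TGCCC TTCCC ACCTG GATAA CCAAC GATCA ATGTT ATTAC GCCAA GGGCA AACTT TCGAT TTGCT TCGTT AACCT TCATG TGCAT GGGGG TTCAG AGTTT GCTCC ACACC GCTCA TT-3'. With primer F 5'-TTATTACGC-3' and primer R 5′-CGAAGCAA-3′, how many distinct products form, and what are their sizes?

The forward primer TTATTACGC matches the top strand at positions 7–15, 22–30, 129–137.
The reverse primer's reverse complement is TTGCTTCG, matching at positions 156–163.
Each forward site pairs with the reverse site to give a product ending at position 163: sizes 157, 142, 35 bp.

Three products: 157 bp, 142 bp, 35 bp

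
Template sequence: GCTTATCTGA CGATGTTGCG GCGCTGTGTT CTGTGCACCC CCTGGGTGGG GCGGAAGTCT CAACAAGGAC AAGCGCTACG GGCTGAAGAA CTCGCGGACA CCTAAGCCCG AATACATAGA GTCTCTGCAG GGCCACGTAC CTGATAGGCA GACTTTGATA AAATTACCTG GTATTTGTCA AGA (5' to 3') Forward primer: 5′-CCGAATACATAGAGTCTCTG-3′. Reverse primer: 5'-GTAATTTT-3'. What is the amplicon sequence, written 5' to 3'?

5'-CCGAATACATAGAGTCTCTGCAGGGCCACGTACCTGATAGGCAGACTTTGATAAAATTAC-3'

Forward primer CCGAATACATAGAGTCTCTG is found on the top strand at positions 108–127.
The reverse primer's reverse complement is AAAATTAC, which matches the template at positions 160–167.
The product is the template from position 108 through 167 (60 bp).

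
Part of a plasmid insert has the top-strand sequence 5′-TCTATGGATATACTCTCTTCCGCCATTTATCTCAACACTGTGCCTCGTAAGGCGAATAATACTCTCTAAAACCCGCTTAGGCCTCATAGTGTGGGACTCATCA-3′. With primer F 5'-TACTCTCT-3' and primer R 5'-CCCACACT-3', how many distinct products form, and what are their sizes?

Two products: 85 bp, 36 bp

The forward primer TACTCTCT matches the top strand at positions 11–18, 60–67.
The reverse primer's reverse complement is AGTGTGGG, matching at positions 88–95.
Each forward site pairs with the reverse site to give a product ending at position 95: sizes 85, 36 bp.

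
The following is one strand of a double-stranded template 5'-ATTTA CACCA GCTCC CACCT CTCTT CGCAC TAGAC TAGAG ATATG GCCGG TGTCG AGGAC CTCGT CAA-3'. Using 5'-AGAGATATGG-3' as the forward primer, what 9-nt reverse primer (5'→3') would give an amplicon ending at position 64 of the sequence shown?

The forward primer binds at positions 37–46; the product's 3' end on the top strand is position 64.
The reverse primer anneals to the top strand over positions 56–64, i.e. to AGGACCTCG.
Its sequence written 5'→3' is the reverse complement: CGAGGTCCT.

5'-CGAGGTCCT-3'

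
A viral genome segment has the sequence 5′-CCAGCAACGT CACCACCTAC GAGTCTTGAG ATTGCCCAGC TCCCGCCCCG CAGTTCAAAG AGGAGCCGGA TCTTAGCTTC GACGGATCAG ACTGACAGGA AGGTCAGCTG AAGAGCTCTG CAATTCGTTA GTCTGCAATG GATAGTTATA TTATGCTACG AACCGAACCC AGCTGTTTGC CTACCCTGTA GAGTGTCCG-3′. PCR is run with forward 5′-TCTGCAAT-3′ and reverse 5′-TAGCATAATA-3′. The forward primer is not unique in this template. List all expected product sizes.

The forward primer TCTGCAAT matches the top strand at positions 117–124, 132–139.
The reverse primer's reverse complement is TATTATGCTA, matching at positions 149–158.
Each forward site pairs with the reverse site to give a product ending at position 158: sizes 42, 27 bp.

42 bp, 27 bp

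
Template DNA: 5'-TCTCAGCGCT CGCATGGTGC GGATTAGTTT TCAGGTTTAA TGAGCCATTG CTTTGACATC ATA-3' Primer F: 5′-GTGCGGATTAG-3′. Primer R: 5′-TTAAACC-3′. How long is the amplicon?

Forward primer GTGCGGATTAG is found on the top strand at positions 17–27.
Reverse complement of the reverse primer: GGTTTAA. This occurs on the top strand at positions 34–40.
Product length = (reverse-primer end) − (forward-primer start) + 1 = 40 − 17 + 1 = 24 bp.

24 bp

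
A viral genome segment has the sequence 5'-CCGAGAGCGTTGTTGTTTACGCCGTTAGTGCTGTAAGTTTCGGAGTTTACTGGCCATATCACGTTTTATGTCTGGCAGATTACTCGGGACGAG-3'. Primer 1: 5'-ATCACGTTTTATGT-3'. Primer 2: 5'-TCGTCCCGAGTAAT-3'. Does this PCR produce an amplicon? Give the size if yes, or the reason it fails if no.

Yes — a 35 bp product.

Primer 1 (ATCACGTTTTATGT) matches the top strand at positions 58–71; it acts as a forward primer.
Primer 2's reverse complement is ATTACTCGGGACGA, matching the top strand at positions 79–92; it acts as a reverse primer.
The 3' ends face each other across positions 58–92, giving a 35 bp product.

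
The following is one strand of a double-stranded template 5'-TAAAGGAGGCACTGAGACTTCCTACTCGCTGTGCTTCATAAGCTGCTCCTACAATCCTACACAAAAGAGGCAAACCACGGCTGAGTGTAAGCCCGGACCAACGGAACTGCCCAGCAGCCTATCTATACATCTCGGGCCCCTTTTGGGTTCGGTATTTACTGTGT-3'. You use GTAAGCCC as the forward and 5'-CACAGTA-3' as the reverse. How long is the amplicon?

77 bp

The forward primer matches the template at positions 87–94.
Taking the reverse complement of CACAGTA gives TACTGTG, found at positions 157–163 on the template; the primer anneals here to the top strand with its 3' end pointing upstream.
Product length = (reverse-primer end) − (forward-primer start) + 1 = 163 − 87 + 1 = 77 bp.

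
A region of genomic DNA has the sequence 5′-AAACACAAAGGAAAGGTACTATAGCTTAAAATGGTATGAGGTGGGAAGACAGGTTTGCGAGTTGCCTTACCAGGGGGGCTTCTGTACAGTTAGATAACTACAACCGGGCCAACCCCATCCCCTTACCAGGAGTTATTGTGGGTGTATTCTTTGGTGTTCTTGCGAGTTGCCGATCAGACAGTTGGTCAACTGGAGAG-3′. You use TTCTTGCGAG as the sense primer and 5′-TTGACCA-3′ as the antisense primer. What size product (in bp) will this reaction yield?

33 bp

The forward primer matches the template at positions 157–166.
Reverse complement of the reverse primer: TGGTCAA. This occurs on the top strand at positions 183–189.
The product runs from position 157 to position 189, so its length is 189 − 157 + 1 = 33 bp.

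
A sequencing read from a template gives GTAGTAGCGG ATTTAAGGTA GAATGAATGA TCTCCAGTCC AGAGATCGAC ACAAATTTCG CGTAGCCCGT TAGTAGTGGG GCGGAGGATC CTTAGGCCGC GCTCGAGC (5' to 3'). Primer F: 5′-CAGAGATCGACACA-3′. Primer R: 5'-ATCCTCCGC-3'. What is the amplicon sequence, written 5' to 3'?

The forward primer matches the template at positions 40–53.
Reverse complement of the reverse primer: GCGGAGGAT. This occurs on the top strand at positions 81–89.
The product is the template from position 40 through 89 (50 bp).

5'-CAGAGATCGACACAAATTTCGCGTAGCCCGTTAGTAGTGGGGCGGAGGAT-3'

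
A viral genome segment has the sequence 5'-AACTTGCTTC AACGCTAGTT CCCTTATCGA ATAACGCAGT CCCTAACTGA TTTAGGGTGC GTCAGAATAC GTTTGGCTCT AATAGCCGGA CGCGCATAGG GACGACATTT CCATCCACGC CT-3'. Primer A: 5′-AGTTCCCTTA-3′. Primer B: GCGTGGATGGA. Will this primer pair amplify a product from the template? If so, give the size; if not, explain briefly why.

Primer A (AGTTCCCTTA) matches the top strand at positions 17–26; it acts as a forward primer.
Primer B's reverse complement is TCCATCCACGC, matching the top strand at positions 110–120; it acts as a reverse primer.
The 3' ends face each other across positions 17–120, giving a 104 bp product.

Yes — a 104 bp product.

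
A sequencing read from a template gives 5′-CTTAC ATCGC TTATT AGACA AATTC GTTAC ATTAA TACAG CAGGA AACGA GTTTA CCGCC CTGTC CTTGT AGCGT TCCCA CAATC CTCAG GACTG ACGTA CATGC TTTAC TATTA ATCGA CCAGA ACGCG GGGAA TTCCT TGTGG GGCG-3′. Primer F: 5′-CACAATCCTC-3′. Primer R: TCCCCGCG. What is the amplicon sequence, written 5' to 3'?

Forward primer CACAATCCTC is found on the top strand at positions 79–88.
Taking the reverse complement of TCCCCGCG gives CGCGGGGA, found at positions 127–134 on the template; the primer anneals here to the top strand with its 3' end pointing upstream.
The product is the template from position 79 through 134 (56 bp).

5'-CACAATCCTCAGGACTGACGTACATGCTTTACTATTAATCGACCAGAACGCGGGGA-3'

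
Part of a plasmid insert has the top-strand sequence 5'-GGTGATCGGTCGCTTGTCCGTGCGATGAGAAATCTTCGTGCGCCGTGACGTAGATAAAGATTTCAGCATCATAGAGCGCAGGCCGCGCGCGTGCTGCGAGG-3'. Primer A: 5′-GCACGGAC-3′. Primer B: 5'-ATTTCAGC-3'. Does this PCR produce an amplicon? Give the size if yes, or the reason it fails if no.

Primer A (GCACGGAC) has reverse complement GTCCGTGC, which matches the top strand at positions 16–23; primer A anneals to the top strand there with its 3' end pointing upstream toward position 16.
Primer B (ATTTCAGC) matches the top strand directly at positions 60–67; it anneals to the bottom strand with its 3' end pointing downstream toward position 67.
The 3' ends diverge (primer A extends toward position 1, primer B toward position 101), so the primers never converge on a shared product.

No product — the primers' 3' ends point away from each other.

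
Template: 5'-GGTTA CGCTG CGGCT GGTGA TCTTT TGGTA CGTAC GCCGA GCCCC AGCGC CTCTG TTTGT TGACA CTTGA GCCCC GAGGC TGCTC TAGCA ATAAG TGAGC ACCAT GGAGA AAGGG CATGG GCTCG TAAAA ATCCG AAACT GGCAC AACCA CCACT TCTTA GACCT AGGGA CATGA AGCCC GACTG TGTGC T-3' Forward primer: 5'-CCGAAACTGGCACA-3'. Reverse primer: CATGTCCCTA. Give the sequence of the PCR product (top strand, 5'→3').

5'-CCGAAACTGGCACAACCACCACTTCTTAGACCTAGGGACATG-3'

Scanning the template, CCGAAACTGGCACA occurs at positions 133–146; this primer anneals to the bottom strand there with its 3' end pointing downstream.
The reverse primer's reverse complement is TAGGGACATG, which matches the template at positions 165–174.
The product is the template from position 133 through 174 (42 bp).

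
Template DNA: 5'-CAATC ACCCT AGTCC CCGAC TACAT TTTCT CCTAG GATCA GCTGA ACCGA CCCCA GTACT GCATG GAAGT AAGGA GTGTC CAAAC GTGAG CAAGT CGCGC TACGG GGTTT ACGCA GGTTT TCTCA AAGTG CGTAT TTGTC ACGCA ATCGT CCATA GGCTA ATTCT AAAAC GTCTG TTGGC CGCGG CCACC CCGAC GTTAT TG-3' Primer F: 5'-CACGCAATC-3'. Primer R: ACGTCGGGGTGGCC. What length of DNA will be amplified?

58 bp

Forward primer CACGCAATC is found on the top strand at positions 140–148.
Taking the reverse complement of ACGTCGGGGTGGCC gives GGCCACCCCGACGT, found at positions 184–197 on the template; the primer anneals here to the top strand with its 3' end pointing upstream.
Amplicon spans positions 140–197: 58 bp.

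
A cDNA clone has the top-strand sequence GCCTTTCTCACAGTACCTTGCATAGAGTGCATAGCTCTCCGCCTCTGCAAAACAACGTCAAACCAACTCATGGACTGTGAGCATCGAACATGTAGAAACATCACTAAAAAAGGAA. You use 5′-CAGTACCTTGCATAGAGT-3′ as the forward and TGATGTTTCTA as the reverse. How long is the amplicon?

93 bp

The forward primer matches the template at positions 11–28.
Taking the reverse complement of TGATGTTTCTA gives TAGAAACATCA, found at positions 93–103 on the template; the primer anneals here to the top strand with its 3' end pointing upstream.
The product runs from position 11 to position 103, so its length is 103 − 11 + 1 = 93 bp.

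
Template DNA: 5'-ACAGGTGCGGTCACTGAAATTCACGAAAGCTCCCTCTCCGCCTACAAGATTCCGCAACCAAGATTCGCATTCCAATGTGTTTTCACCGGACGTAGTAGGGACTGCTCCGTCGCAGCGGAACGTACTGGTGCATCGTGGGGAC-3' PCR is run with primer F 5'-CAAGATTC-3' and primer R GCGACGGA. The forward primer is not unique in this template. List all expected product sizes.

The forward primer CAAGATTC matches the top strand at positions 45–52, 59–66.
The reverse primer's reverse complement is TCCGTCGC, matching at positions 106–113.
Each forward site pairs with the reverse site to give a product ending at position 113: sizes 69, 55 bp.

69 bp, 55 bp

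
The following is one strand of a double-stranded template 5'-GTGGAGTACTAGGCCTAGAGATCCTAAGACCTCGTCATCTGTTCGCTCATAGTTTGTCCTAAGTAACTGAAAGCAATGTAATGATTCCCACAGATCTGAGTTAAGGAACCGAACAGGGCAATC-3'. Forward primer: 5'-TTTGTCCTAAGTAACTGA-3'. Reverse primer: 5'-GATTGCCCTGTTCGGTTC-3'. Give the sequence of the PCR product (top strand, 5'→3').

5'-TTTGTCCTAAGTAACTGAAAGCAATGTAATGATTCCCACAGATCTGAGTTAAGGAACCGAACAGGGCAATC-3'

Forward primer TTTGTCCTAAGTAACTGA is found on the top strand at positions 53–70.
Taking the reverse complement of GATTGCCCTGTTCGGTTC gives GAACCGAACAGGGCAATC, found at positions 106–123 on the template; the primer anneals here to the top strand with its 3' end pointing upstream.
The product is the template from position 53 through 123 (71 bp).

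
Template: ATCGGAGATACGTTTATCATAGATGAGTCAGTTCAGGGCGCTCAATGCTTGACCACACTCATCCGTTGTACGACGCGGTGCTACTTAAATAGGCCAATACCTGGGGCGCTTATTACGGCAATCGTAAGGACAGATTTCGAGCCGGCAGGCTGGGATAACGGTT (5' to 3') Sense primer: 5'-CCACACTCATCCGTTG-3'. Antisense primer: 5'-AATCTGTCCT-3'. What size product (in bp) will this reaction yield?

84 bp

Forward primer CCACACTCATCCGTTG is found on the top strand at positions 53–68.
The reverse primer's reverse complement is AGGACAGATT, which matches the template at positions 127–136.
Amplicon spans positions 53–136: 84 bp.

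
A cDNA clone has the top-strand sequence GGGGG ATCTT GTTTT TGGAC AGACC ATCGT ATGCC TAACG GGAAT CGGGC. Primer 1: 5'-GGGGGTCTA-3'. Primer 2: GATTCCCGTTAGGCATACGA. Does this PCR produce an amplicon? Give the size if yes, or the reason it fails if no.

Primer 1 (GGGGGTCTA) does not match the top strand, and its reverse complement TAGACCCCC does not match either.
With no annealing site for primer 1, no amplification occurs.

No product — primer 1 has no binding site in the template.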